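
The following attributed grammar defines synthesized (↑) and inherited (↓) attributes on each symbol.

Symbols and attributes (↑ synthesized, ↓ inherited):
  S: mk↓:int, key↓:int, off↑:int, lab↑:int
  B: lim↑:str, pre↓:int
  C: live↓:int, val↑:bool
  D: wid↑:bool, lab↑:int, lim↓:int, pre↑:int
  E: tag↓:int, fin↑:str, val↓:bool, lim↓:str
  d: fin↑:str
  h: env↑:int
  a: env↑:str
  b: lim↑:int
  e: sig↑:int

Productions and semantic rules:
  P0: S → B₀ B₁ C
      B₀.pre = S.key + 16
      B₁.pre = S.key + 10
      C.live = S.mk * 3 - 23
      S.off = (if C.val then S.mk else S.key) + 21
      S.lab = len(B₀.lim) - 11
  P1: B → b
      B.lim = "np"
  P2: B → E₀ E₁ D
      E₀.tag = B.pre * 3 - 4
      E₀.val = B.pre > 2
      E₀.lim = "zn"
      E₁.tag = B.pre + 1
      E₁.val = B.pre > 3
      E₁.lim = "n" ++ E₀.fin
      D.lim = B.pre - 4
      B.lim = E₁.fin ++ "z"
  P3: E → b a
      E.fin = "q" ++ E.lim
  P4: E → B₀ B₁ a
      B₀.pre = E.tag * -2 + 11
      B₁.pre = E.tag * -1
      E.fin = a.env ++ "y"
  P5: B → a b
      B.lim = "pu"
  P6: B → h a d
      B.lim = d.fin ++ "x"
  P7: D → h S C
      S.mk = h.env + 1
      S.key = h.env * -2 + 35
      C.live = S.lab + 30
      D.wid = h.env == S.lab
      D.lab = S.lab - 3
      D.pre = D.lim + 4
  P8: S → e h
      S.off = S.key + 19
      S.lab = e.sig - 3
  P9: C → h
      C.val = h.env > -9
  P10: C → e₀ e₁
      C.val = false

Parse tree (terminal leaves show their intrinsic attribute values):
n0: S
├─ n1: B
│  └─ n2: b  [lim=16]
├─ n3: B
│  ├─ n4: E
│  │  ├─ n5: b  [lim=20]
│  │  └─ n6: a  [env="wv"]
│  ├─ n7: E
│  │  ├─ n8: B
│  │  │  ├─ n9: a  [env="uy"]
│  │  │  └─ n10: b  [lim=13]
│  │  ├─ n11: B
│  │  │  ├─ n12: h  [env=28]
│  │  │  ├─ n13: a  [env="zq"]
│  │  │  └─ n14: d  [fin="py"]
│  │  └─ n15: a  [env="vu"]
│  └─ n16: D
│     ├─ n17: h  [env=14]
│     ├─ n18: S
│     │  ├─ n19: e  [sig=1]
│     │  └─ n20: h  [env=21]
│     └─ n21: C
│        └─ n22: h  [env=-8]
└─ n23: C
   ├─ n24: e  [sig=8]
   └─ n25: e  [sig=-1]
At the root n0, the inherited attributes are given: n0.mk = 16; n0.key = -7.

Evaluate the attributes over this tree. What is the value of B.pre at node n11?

1. n0.mk = 16  [given at root]
2. n0.key = -7  [given at root]
3. n1.pre = 9  [S.key + 16]
4. n2.lim = 16  [terminal]
5. n1.lim = "np"  ["np"]
6. n3.pre = 3  [S.key + 10]
7. n4.tag = 5  [B.pre * 3 - 4]
8. n4.val = true  [B.pre > 2]
9. n4.lim = "zn"  ["zn"]
10. n5.lim = 20  [terminal]
11. n6.env = "wv"  [terminal]
12. n4.fin = "qzn"  ["q" ++ E.lim]
13. n7.tag = 4  [B.pre + 1]
14. n7.val = false  [B.pre > 3]
15. n7.lim = "nqzn"  ["n" ++ E₀.fin]
16. n8.pre = 3  [E.tag * -2 + 11]
17. n9.env = "uy"  [terminal]
18. n10.lim = 13  [terminal]
19. n8.lim = "pu"  ["pu"]
20. n11.pre = -4  [E.tag * -1]
21. n12.env = 28  [terminal]
22. n13.env = "zq"  [terminal]
23. n14.fin = "py"  [terminal]
24. n11.lim = "pyx"  [d.fin ++ "x"]
25. n15.env = "vu"  [terminal]
26. n7.fin = "vuy"  [a.env ++ "y"]
27. n16.lim = -1  [B.pre - 4]
28. n17.env = 14  [terminal]
29. n18.mk = 15  [h.env + 1]
30. n18.key = 7  [h.env * -2 + 35]
31. n19.sig = 1  [terminal]
32. n20.env = 21  [terminal]
33. n18.off = 26  [S.key + 19]
34. n18.lab = -2  [e.sig - 3]
35. n21.live = 28  [S.lab + 30]
36. n22.env = -8  [terminal]
37. n21.val = true  [h.env > -9]
38. n16.wid = false  [h.env == S.lab]
39. n16.lab = -5  [S.lab - 3]
40. n16.pre = 3  [D.lim + 4]
41. n3.lim = "vuyz"  [E₁.fin ++ "z"]
42. n23.live = 25  [S.mk * 3 - 23]
43. n24.sig = 8  [terminal]
44. n25.sig = -1  [terminal]
45. n23.val = false  [false]
46. n0.off = 14  [(if C.val then S.mk else S.key) + 21]
47. n0.lab = -9  [len(B₀.lim) - 11]

-4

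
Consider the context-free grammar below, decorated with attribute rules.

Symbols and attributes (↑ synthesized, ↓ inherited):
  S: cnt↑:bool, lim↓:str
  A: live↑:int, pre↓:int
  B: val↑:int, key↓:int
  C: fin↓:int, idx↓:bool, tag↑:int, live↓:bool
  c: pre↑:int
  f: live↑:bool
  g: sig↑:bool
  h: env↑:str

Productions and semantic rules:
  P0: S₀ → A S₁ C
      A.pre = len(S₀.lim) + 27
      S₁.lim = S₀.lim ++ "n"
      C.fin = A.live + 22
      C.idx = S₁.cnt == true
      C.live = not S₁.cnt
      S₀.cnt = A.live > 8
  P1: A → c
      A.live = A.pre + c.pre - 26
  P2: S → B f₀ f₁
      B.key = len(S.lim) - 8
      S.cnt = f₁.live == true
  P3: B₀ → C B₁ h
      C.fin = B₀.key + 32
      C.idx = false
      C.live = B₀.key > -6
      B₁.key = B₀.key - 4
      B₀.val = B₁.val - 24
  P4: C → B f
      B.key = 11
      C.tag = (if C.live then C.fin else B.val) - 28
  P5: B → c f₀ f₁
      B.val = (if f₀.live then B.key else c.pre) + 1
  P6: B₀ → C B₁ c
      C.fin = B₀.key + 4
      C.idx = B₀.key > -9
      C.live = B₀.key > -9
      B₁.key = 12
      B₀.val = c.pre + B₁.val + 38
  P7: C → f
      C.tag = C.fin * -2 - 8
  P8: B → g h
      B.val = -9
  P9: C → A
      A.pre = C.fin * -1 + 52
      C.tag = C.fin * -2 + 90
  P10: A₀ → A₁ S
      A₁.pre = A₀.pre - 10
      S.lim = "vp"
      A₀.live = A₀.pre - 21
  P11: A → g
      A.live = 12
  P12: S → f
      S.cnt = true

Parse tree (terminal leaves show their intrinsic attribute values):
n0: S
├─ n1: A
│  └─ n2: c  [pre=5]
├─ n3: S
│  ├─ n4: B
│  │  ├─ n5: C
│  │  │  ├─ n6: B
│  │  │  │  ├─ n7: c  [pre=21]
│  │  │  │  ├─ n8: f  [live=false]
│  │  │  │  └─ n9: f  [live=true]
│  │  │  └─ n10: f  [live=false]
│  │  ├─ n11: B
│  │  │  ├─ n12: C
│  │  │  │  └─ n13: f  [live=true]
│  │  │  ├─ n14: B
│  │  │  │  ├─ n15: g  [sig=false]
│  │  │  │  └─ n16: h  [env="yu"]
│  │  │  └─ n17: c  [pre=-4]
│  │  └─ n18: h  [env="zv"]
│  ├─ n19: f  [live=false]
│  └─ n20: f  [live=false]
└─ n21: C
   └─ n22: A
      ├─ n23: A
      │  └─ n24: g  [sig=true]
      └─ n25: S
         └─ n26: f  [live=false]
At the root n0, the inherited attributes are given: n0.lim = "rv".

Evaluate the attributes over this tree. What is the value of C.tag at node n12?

1. n0.lim = "rv"  [given at root]
2. n1.pre = 29  [len(S₀.lim) + 27]
3. n2.pre = 5  [terminal]
4. n1.live = 8  [A.pre + c.pre - 26]
5. n3.lim = "rvn"  [S₀.lim ++ "n"]
6. n4.key = -5  [len(S.lim) - 8]
7. n5.fin = 27  [B₀.key + 32]
8. n5.idx = false  [false]
9. n5.live = true  [B₀.key > -6]
10. n6.key = 11  [11]
11. n7.pre = 21  [terminal]
12. n8.live = false  [terminal]
13. n9.live = true  [terminal]
14. n6.val = 22  [(if f₀.live then B.key else c.pre) + 1]
15. n10.live = false  [terminal]
16. n5.tag = -1  [(if C.live then C.fin else B.val) - 28]
17. n11.key = -9  [B₀.key - 4]
18. n12.fin = -5  [B₀.key + 4]
19. n12.idx = false  [B₀.key > -9]
20. n12.live = false  [B₀.key > -9]
21. n13.live = true  [terminal]
22. n12.tag = 2  [C.fin * -2 - 8]
23. n14.key = 12  [12]
24. n15.sig = false  [terminal]
25. n16.env = "yu"  [terminal]
26. n14.val = -9  [-9]
27. n17.pre = -4  [terminal]
28. n11.val = 25  [c.pre + B₁.val + 38]
29. n18.env = "zv"  [terminal]
30. n4.val = 1  [B₁.val - 24]
31. n19.live = false  [terminal]
32. n20.live = false  [terminal]
33. n3.cnt = false  [f₁.live == true]
34. n21.fin = 30  [A.live + 22]
35. n21.idx = false  [S₁.cnt == true]
36. n21.live = true  [not S₁.cnt]
37. n22.pre = 22  [C.fin * -1 + 52]
38. n23.pre = 12  [A₀.pre - 10]
39. n24.sig = true  [terminal]
40. n23.live = 12  [12]
41. n25.lim = "vp"  ["vp"]
42. n26.live = false  [terminal]
43. n25.cnt = true  [true]
44. n22.live = 1  [A₀.pre - 21]
45. n21.tag = 30  [C.fin * -2 + 90]
46. n0.cnt = false  [A.live > 8]

2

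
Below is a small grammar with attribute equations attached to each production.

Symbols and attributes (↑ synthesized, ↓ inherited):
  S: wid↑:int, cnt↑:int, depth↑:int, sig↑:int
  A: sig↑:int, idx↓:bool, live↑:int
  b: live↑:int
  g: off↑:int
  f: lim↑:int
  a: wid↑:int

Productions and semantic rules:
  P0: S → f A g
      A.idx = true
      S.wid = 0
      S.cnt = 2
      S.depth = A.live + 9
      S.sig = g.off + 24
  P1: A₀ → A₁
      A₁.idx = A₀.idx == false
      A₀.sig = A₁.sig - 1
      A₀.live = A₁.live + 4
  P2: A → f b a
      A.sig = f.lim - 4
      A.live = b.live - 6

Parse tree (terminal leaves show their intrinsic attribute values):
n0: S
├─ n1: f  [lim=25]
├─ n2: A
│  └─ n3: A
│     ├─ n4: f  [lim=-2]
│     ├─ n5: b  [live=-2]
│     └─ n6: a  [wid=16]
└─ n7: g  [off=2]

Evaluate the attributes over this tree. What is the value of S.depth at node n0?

1. n1.lim = 25  [terminal]
2. n2.idx = true  [true]
3. n3.idx = false  [A₀.idx == false]
4. n4.lim = -2  [terminal]
5. n5.live = -2  [terminal]
6. n6.wid = 16  [terminal]
7. n3.sig = -6  [f.lim - 4]
8. n3.live = -8  [b.live - 6]
9. n2.sig = -7  [A₁.sig - 1]
10. n2.live = -4  [A₁.live + 4]
11. n7.off = 2  [terminal]
12. n0.wid = 0  [0]
13. n0.cnt = 2  [2]
14. n0.depth = 5  [A.live + 9]
15. n0.sig = 26  [g.off + 24]

5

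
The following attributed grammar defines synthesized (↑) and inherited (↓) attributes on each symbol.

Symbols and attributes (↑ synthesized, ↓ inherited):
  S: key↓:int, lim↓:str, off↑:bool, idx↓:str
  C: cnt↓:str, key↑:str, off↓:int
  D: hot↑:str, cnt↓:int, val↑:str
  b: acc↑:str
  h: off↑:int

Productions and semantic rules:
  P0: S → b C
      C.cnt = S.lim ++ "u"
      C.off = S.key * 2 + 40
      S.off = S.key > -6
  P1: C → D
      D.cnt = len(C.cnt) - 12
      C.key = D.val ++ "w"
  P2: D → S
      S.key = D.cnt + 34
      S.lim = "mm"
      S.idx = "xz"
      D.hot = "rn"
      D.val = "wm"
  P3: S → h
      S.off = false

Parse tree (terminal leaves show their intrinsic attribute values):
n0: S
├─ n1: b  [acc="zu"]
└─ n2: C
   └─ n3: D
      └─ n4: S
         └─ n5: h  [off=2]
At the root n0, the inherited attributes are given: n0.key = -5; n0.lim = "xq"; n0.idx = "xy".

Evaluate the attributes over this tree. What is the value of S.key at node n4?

25

1. n0.key = -5  [given at root]
2. n0.lim = "xq"  [given at root]
3. n0.idx = "xy"  [given at root]
4. n1.acc = "zu"  [terminal]
5. n2.cnt = "xqu"  [S.lim ++ "u"]
6. n2.off = 30  [S.key * 2 + 40]
7. n3.cnt = -9  [len(C.cnt) - 12]
8. n4.key = 25  [D.cnt + 34]
9. n4.lim = "mm"  ["mm"]
10. n4.idx = "xz"  ["xz"]
11. n5.off = 2  [terminal]
12. n4.off = false  [false]
13. n3.hot = "rn"  ["rn"]
14. n3.val = "wm"  ["wm"]
15. n2.key = "wmw"  [D.val ++ "w"]
16. n0.off = true  [S.key > -6]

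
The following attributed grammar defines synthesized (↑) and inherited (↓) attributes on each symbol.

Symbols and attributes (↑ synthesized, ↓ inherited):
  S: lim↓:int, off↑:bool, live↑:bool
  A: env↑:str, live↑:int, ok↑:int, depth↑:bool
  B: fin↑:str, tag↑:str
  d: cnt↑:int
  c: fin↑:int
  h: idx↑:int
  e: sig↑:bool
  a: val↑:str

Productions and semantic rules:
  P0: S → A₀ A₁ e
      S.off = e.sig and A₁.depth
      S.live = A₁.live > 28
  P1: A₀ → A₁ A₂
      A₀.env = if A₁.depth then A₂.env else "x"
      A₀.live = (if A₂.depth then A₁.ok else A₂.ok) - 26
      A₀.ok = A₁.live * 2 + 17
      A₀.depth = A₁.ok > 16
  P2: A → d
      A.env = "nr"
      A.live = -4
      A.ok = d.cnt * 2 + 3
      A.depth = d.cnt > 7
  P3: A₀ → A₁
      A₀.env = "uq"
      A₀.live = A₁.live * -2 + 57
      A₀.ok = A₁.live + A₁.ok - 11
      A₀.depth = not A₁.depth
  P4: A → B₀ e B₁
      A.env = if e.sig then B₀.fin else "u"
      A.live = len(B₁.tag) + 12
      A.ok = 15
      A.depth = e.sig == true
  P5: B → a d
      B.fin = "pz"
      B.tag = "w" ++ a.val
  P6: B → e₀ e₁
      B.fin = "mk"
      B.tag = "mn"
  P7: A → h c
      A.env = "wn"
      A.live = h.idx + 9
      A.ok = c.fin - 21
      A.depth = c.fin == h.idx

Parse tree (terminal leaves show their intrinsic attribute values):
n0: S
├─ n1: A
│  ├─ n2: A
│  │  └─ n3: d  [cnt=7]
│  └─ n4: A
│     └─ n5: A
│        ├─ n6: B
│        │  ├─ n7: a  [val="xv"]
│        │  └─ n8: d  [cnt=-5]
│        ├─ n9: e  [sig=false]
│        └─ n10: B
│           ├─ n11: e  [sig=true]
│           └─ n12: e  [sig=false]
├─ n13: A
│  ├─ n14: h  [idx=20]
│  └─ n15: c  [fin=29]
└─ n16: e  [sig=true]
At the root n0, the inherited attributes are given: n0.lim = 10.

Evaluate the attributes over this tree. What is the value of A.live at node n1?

-9

1. n0.lim = 10  [given at root]
2. n3.cnt = 7  [terminal]
3. n2.env = "nr"  ["nr"]
4. n2.live = -4  [-4]
5. n2.ok = 17  [d.cnt * 2 + 3]
6. n2.depth = false  [d.cnt > 7]
7. n7.val = "xv"  [terminal]
8. n8.cnt = -5  [terminal]
9. n6.fin = "pz"  ["pz"]
10. n6.tag = "wxv"  ["w" ++ a.val]
11. n9.sig = false  [terminal]
12. n11.sig = true  [terminal]
13. n12.sig = false  [terminal]
14. n10.fin = "mk"  ["mk"]
15. n10.tag = "mn"  ["mn"]
16. n5.env = "u"  [if e.sig then B₀.fin else "u"]
17. n5.live = 14  [len(B₁.tag) + 12]
18. n5.ok = 15  [15]
19. n5.depth = false  [e.sig == true]
20. n4.env = "uq"  ["uq"]
21. n4.live = 29  [A₁.live * -2 + 57]
22. n4.ok = 18  [A₁.live + A₁.ok - 11]
23. n4.depth = true  [not A₁.depth]
24. n1.env = "x"  [if A₁.depth then A₂.env else "x"]
25. n1.live = -9  [(if A₂.depth then A₁.ok else A₂.ok) - 26]
26. n1.ok = 9  [A₁.live * 2 + 17]
27. n1.depth = true  [A₁.ok > 16]
28. n14.idx = 20  [terminal]
29. n15.fin = 29  [terminal]
30. n13.env = "wn"  ["wn"]
31. n13.live = 29  [h.idx + 9]
32. n13.ok = 8  [c.fin - 21]
33. n13.depth = false  [c.fin == h.idx]
34. n16.sig = true  [terminal]
35. n0.off = false  [e.sig and A₁.depth]
36. n0.live = true  [A₁.live > 28]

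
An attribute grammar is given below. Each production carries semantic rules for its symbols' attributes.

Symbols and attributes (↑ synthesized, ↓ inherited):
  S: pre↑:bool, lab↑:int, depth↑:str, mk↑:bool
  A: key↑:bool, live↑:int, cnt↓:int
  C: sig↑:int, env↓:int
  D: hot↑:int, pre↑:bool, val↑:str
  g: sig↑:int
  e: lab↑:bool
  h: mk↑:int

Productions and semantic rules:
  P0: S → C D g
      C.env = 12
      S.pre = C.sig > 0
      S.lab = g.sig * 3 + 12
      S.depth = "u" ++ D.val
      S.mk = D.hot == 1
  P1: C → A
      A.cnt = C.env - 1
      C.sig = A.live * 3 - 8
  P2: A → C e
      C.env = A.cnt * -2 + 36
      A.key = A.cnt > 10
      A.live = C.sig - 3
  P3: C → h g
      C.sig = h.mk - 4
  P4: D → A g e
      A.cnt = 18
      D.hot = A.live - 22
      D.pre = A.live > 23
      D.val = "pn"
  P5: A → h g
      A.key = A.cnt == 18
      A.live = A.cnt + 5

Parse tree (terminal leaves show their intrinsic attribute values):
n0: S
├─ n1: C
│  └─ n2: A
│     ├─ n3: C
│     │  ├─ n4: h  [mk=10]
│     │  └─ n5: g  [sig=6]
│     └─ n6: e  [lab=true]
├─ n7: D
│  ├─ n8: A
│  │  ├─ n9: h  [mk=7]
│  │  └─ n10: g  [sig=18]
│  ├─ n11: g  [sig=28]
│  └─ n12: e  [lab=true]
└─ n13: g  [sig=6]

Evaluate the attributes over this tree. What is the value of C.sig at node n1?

1. n1.env = 12  [12]
2. n2.cnt = 11  [C.env - 1]
3. n3.env = 14  [A.cnt * -2 + 36]
4. n4.mk = 10  [terminal]
5. n5.sig = 6  [terminal]
6. n3.sig = 6  [h.mk - 4]
7. n6.lab = true  [terminal]
8. n2.key = true  [A.cnt > 10]
9. n2.live = 3  [C.sig - 3]
10. n1.sig = 1  [A.live * 3 - 8]
11. n8.cnt = 18  [18]
12. n9.mk = 7  [terminal]
13. n10.sig = 18  [terminal]
14. n8.key = true  [A.cnt == 18]
15. n8.live = 23  [A.cnt + 5]
16. n11.sig = 28  [terminal]
17. n12.lab = true  [terminal]
18. n7.hot = 1  [A.live - 22]
19. n7.pre = false  [A.live > 23]
20. n7.val = "pn"  ["pn"]
21. n13.sig = 6  [terminal]
22. n0.pre = true  [C.sig > 0]
23. n0.lab = 30  [g.sig * 3 + 12]
24. n0.depth = "upn"  ["u" ++ D.val]
25. n0.mk = true  [D.hot == 1]

1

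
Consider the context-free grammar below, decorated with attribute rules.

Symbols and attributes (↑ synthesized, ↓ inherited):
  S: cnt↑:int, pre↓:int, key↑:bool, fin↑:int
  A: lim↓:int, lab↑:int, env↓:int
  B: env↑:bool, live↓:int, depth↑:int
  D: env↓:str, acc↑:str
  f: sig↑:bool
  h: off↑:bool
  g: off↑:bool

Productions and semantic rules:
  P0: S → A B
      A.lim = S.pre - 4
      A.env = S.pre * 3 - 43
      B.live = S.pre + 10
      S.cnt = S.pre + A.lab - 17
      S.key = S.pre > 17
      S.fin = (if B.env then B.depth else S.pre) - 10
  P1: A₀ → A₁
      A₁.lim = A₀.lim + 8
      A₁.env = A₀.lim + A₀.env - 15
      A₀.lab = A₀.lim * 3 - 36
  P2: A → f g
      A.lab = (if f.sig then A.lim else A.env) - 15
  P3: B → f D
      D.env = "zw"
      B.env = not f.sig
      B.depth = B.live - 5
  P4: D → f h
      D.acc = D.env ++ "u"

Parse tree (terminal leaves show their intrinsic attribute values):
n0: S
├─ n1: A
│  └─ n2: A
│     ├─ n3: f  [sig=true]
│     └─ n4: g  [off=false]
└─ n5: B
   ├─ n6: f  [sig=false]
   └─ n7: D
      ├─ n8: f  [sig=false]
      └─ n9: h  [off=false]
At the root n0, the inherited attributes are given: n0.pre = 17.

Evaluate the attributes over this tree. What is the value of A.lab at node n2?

6

1. n0.pre = 17  [given at root]
2. n1.lim = 13  [S.pre - 4]
3. n1.env = 8  [S.pre * 3 - 43]
4. n2.lim = 21  [A₀.lim + 8]
5. n2.env = 6  [A₀.lim + A₀.env - 15]
6. n3.sig = true  [terminal]
7. n4.off = false  [terminal]
8. n2.lab = 6  [(if f.sig then A.lim else A.env) - 15]
9. n1.lab = 3  [A₀.lim * 3 - 36]
10. n5.live = 27  [S.pre + 10]
11. n6.sig = false  [terminal]
12. n7.env = "zw"  ["zw"]
13. n8.sig = false  [terminal]
14. n9.off = false  [terminal]
15. n7.acc = "zwu"  [D.env ++ "u"]
16. n5.env = true  [not f.sig]
17. n5.depth = 22  [B.live - 5]
18. n0.cnt = 3  [S.pre + A.lab - 17]
19. n0.key = false  [S.pre > 17]
20. n0.fin = 12  [(if B.env then B.depth else S.pre) - 10]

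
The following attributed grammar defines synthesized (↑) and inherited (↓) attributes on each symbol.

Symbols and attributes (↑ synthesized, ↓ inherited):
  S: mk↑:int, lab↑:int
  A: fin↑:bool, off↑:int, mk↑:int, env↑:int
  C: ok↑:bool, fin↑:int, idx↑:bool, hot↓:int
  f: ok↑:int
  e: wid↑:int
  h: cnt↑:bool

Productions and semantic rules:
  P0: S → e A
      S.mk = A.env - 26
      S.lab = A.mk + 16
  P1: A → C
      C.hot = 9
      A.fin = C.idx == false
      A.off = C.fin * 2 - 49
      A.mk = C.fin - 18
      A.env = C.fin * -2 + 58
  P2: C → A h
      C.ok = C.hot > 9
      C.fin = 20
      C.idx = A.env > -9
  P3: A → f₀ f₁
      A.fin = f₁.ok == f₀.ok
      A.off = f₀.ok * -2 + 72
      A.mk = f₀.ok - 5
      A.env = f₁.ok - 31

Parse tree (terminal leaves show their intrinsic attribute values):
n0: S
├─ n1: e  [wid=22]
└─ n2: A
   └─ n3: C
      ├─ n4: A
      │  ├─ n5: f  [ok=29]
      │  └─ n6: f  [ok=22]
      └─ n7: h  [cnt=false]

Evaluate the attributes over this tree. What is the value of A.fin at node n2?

1. n1.wid = 22  [terminal]
2. n3.hot = 9  [9]
3. n5.ok = 29  [terminal]
4. n6.ok = 22  [terminal]
5. n4.fin = false  [f₁.ok == f₀.ok]
6. n4.off = 14  [f₀.ok * -2 + 72]
7. n4.mk = 24  [f₀.ok - 5]
8. n4.env = -9  [f₁.ok - 31]
9. n7.cnt = false  [terminal]
10. n3.ok = false  [C.hot > 9]
11. n3.fin = 20  [20]
12. n3.idx = false  [A.env > -9]
13. n2.fin = true  [C.idx == false]
14. n2.off = -9  [C.fin * 2 - 49]
15. n2.mk = 2  [C.fin - 18]
16. n2.env = 18  [C.fin * -2 + 58]
17. n0.mk = -8  [A.env - 26]
18. n0.lab = 18  [A.mk + 16]

true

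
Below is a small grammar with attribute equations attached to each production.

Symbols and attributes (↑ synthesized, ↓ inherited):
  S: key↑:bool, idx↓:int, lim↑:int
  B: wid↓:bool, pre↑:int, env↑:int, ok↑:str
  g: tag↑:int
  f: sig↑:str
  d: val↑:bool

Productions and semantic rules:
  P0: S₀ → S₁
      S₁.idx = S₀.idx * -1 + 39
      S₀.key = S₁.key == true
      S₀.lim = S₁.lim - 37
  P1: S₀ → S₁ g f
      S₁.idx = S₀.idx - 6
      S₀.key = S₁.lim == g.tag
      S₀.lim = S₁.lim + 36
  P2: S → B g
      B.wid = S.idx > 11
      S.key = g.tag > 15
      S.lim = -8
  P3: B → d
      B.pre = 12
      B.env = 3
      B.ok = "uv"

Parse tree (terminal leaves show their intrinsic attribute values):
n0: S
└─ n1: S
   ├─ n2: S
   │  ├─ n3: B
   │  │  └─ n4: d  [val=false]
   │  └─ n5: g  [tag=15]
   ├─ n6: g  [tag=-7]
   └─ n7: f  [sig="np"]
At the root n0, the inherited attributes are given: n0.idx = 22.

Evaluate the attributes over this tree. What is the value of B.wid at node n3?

false

1. n0.idx = 22  [given at root]
2. n1.idx = 17  [S₀.idx * -1 + 39]
3. n2.idx = 11  [S₀.idx - 6]
4. n3.wid = false  [S.idx > 11]
5. n4.val = false  [terminal]
6. n3.pre = 12  [12]
7. n3.env = 3  [3]
8. n3.ok = "uv"  ["uv"]
9. n5.tag = 15  [terminal]
10. n2.key = false  [g.tag > 15]
11. n2.lim = -8  [-8]
12. n6.tag = -7  [terminal]
13. n7.sig = "np"  [terminal]
14. n1.key = false  [S₁.lim == g.tag]
15. n1.lim = 28  [S₁.lim + 36]
16. n0.key = false  [S₁.key == true]
17. n0.lim = -9  [S₁.lim - 37]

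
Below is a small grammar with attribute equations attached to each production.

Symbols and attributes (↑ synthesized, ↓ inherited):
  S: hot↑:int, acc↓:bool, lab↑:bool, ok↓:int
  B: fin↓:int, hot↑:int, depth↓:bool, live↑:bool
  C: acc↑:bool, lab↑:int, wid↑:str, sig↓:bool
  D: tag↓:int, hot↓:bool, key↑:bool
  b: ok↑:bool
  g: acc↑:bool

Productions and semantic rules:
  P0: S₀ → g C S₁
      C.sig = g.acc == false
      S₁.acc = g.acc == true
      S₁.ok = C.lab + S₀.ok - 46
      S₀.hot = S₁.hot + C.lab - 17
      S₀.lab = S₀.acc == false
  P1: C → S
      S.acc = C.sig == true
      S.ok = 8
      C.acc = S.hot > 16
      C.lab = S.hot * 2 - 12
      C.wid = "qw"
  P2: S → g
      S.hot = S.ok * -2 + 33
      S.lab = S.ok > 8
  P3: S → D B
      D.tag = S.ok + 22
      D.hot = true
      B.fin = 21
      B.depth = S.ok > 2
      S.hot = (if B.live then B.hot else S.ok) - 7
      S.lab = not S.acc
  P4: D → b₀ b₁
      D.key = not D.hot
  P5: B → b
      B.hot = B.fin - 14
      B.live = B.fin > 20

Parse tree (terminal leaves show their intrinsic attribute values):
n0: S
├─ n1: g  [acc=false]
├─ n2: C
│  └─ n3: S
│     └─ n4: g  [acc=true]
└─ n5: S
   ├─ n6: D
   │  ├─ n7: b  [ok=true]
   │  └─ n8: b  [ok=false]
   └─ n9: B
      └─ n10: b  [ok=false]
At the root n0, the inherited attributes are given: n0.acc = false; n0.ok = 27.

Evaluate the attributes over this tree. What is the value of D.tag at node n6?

1. n0.acc = false  [given at root]
2. n0.ok = 27  [given at root]
3. n1.acc = false  [terminal]
4. n2.sig = true  [g.acc == false]
5. n3.acc = true  [C.sig == true]
6. n3.ok = 8  [8]
7. n4.acc = true  [terminal]
8. n3.hot = 17  [S.ok * -2 + 33]
9. n3.lab = false  [S.ok > 8]
10. n2.acc = true  [S.hot > 16]
11. n2.lab = 22  [S.hot * 2 - 12]
12. n2.wid = "qw"  ["qw"]
13. n5.acc = false  [g.acc == true]
14. n5.ok = 3  [C.lab + S₀.ok - 46]
15. n6.tag = 25  [S.ok + 22]
16. n6.hot = true  [true]
17. n7.ok = true  [terminal]
18. n8.ok = false  [terminal]
19. n6.key = false  [not D.hot]
20. n9.fin = 21  [21]
21. n9.depth = true  [S.ok > 2]
22. n10.ok = false  [terminal]
23. n9.hot = 7  [B.fin - 14]
24. n9.live = true  [B.fin > 20]
25. n5.hot = 0  [(if B.live then B.hot else S.ok) - 7]
26. n5.lab = true  [not S.acc]
27. n0.hot = 5  [S₁.hot + C.lab - 17]
28. n0.lab = true  [S₀.acc == false]

25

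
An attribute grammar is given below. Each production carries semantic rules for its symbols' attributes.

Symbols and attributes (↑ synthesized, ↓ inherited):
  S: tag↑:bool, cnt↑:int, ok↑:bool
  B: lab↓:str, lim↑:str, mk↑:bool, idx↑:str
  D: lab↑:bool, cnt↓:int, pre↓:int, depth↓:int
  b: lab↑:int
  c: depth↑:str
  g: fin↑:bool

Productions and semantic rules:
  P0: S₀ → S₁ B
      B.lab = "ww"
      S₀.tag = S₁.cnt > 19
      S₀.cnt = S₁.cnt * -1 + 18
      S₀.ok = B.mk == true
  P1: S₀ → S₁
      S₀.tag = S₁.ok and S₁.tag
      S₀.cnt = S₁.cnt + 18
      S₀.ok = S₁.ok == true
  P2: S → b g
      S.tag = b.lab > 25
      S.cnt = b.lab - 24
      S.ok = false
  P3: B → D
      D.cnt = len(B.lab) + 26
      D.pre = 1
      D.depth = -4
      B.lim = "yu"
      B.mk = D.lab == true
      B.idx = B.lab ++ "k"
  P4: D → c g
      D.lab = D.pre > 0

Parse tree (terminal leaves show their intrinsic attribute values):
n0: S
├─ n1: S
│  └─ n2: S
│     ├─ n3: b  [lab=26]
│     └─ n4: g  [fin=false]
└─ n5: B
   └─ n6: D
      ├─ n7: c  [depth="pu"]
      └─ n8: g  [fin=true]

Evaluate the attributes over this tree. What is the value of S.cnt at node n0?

-2

1. n3.lab = 26  [terminal]
2. n4.fin = false  [terminal]
3. n2.tag = true  [b.lab > 25]
4. n2.cnt = 2  [b.lab - 24]
5. n2.ok = false  [false]
6. n1.tag = false  [S₁.ok and S₁.tag]
7. n1.cnt = 20  [S₁.cnt + 18]
8. n1.ok = false  [S₁.ok == true]
9. n5.lab = "ww"  ["ww"]
10. n6.cnt = 28  [len(B.lab) + 26]
11. n6.pre = 1  [1]
12. n6.depth = -4  [-4]
13. n7.depth = "pu"  [terminal]
14. n8.fin = true  [terminal]
15. n6.lab = true  [D.pre > 0]
16. n5.lim = "yu"  ["yu"]
17. n5.mk = true  [D.lab == true]
18. n5.idx = "wwk"  [B.lab ++ "k"]
19. n0.tag = true  [S₁.cnt > 19]
20. n0.cnt = -2  [S₁.cnt * -1 + 18]
21. n0.ok = true  [B.mk == true]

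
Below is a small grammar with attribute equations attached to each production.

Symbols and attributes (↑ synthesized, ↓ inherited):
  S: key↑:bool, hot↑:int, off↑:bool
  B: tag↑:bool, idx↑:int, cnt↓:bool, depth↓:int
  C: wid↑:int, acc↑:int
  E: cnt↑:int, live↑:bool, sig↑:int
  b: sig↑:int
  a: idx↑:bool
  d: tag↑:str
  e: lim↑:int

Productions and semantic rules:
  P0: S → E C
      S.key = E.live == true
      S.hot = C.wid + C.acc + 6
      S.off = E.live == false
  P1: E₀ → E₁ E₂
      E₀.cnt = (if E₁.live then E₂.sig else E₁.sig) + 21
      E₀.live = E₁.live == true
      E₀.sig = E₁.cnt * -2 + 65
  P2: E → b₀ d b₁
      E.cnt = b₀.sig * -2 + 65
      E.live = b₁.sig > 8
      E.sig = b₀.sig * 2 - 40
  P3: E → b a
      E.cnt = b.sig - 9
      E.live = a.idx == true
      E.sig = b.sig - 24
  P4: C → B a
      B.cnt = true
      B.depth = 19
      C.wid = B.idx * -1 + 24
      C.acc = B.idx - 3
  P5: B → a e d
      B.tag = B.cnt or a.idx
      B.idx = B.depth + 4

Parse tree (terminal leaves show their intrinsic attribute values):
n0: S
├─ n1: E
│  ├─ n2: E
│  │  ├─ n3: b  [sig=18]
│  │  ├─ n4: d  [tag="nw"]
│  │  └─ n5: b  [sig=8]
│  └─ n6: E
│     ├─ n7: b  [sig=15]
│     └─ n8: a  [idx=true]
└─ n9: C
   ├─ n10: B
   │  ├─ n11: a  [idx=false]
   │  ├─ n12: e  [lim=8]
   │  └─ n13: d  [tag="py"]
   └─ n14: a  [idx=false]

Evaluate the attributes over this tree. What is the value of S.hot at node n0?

1. n3.sig = 18  [terminal]
2. n4.tag = "nw"  [terminal]
3. n5.sig = 8  [terminal]
4. n2.cnt = 29  [b₀.sig * -2 + 65]
5. n2.live = false  [b₁.sig > 8]
6. n2.sig = -4  [b₀.sig * 2 - 40]
7. n7.sig = 15  [terminal]
8. n8.idx = true  [terminal]
9. n6.cnt = 6  [b.sig - 9]
10. n6.live = true  [a.idx == true]
11. n6.sig = -9  [b.sig - 24]
12. n1.cnt = 17  [(if E₁.live then E₂.sig else E₁.sig) + 21]
13. n1.live = false  [E₁.live == true]
14. n1.sig = 7  [E₁.cnt * -2 + 65]
15. n10.cnt = true  [true]
16. n10.depth = 19  [19]
17. n11.idx = false  [terminal]
18. n12.lim = 8  [terminal]
19. n13.tag = "py"  [terminal]
20. n10.tag = true  [B.cnt or a.idx]
21. n10.idx = 23  [B.depth + 4]
22. n14.idx = false  [terminal]
23. n9.wid = 1  [B.idx * -1 + 24]
24. n9.acc = 20  [B.idx - 3]
25. n0.key = false  [E.live == true]
26. n0.hot = 27  [C.wid + C.acc + 6]
27. n0.off = true  [E.live == false]

27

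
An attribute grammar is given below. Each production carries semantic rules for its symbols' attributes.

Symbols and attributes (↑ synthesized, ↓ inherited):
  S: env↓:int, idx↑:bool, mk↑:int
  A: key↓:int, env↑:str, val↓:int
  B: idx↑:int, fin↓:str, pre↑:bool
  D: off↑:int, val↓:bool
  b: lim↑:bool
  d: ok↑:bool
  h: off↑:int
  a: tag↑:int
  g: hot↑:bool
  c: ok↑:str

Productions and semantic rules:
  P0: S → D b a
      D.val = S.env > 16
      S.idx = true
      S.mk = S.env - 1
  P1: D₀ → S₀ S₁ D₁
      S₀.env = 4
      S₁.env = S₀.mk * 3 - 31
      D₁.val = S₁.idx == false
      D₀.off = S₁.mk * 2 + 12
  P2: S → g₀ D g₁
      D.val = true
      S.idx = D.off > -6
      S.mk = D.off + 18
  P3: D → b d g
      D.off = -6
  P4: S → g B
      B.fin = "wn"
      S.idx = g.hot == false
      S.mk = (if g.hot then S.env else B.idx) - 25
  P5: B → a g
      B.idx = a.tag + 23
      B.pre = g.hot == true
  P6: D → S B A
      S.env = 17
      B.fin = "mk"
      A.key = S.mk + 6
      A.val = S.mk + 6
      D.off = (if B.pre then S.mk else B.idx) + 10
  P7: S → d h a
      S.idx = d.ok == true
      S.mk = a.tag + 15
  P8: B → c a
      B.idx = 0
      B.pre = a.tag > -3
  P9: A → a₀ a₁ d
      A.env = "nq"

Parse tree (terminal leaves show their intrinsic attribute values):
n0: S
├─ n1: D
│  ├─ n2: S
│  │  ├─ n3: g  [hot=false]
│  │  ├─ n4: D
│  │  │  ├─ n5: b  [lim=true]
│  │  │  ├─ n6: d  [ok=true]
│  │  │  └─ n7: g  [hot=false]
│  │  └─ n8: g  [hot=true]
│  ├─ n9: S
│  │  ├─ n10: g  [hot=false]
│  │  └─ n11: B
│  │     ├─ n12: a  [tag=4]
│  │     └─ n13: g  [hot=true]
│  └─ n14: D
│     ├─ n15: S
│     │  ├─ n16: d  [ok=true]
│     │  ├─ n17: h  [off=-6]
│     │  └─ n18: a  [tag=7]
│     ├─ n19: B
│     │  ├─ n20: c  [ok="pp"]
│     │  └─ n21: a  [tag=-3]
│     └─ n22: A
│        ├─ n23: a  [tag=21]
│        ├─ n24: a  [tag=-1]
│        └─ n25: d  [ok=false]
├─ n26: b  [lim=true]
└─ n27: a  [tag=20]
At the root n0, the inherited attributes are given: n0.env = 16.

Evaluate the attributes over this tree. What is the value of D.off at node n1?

1. n0.env = 16  [given at root]
2. n1.val = false  [S.env > 16]
3. n2.env = 4  [4]
4. n3.hot = false  [terminal]
5. n4.val = true  [true]
6. n5.lim = true  [terminal]
7. n6.ok = true  [terminal]
8. n7.hot = false  [terminal]
9. n4.off = -6  [-6]
10. n8.hot = true  [terminal]
11. n2.idx = false  [D.off > -6]
12. n2.mk = 12  [D.off + 18]
13. n9.env = 5  [S₀.mk * 3 - 31]
14. n10.hot = false  [terminal]
15. n11.fin = "wn"  ["wn"]
16. n12.tag = 4  [terminal]
17. n13.hot = true  [terminal]
18. n11.idx = 27  [a.tag + 23]
19. n11.pre = true  [g.hot == true]
20. n9.idx = true  [g.hot == false]
21. n9.mk = 2  [(if g.hot then S.env else B.idx) - 25]
22. n14.val = false  [S₁.idx == false]
23. n15.env = 17  [17]
24. n16.ok = true  [terminal]
25. n17.off = -6  [terminal]
26. n18.tag = 7  [terminal]
27. n15.idx = true  [d.ok == true]
28. n15.mk = 22  [a.tag + 15]
29. n19.fin = "mk"  ["mk"]
30. n20.ok = "pp"  [terminal]
31. n21.tag = -3  [terminal]
32. n19.idx = 0  [0]
33. n19.pre = false  [a.tag > -3]
34. n22.key = 28  [S.mk + 6]
35. n22.val = 28  [S.mk + 6]
36. n23.tag = 21  [terminal]
37. n24.tag = -1  [terminal]
38. n25.ok = false  [terminal]
39. n22.env = "nq"  ["nq"]
40. n14.off = 10  [(if B.pre then S.mk else B.idx) + 10]
41. n1.off = 16  [S₁.mk * 2 + 12]
42. n26.lim = true  [terminal]
43. n27.tag = 20  [terminal]
44. n0.idx = true  [true]
45. n0.mk = 15  [S.env - 1]

16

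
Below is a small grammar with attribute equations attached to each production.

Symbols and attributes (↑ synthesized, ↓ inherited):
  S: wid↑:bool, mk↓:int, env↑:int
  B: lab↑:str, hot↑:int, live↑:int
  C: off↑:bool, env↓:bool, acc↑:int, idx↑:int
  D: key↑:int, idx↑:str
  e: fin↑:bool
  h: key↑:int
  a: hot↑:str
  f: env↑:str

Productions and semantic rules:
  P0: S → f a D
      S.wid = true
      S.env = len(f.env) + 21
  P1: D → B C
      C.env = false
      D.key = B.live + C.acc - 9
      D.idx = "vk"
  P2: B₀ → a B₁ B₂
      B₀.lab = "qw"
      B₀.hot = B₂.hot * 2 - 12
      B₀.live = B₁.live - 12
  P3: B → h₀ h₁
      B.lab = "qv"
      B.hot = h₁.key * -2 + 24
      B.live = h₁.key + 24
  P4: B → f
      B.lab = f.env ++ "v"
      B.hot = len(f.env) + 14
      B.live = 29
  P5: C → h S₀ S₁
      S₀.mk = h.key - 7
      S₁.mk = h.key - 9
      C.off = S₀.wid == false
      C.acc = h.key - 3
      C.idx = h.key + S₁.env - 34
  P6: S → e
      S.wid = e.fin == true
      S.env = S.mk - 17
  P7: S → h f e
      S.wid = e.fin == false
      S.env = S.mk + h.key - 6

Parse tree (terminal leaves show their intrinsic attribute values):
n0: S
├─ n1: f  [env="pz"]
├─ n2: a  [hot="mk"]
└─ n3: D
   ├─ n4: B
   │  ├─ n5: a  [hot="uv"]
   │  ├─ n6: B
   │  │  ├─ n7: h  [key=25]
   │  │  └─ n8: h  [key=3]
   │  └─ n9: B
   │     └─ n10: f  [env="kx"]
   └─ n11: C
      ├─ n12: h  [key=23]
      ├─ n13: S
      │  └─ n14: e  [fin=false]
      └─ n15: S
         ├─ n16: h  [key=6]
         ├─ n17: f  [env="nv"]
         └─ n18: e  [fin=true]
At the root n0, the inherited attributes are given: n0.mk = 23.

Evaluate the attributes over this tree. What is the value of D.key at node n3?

26

1. n0.mk = 23  [given at root]
2. n1.env = "pz"  [terminal]
3. n2.hot = "mk"  [terminal]
4. n5.hot = "uv"  [terminal]
5. n7.key = 25  [terminal]
6. n8.key = 3  [terminal]
7. n6.lab = "qv"  ["qv"]
8. n6.hot = 18  [h₁.key * -2 + 24]
9. n6.live = 27  [h₁.key + 24]
10. n10.env = "kx"  [terminal]
11. n9.lab = "kxv"  [f.env ++ "v"]
12. n9.hot = 16  [len(f.env) + 14]
13. n9.live = 29  [29]
14. n4.lab = "qw"  ["qw"]
15. n4.hot = 20  [B₂.hot * 2 - 12]
16. n4.live = 15  [B₁.live - 12]
17. n11.env = false  [false]
18. n12.key = 23  [terminal]
19. n13.mk = 16  [h.key - 7]
20. n14.fin = false  [terminal]
21. n13.wid = false  [e.fin == true]
22. n13.env = -1  [S.mk - 17]
23. n15.mk = 14  [h.key - 9]
24. n16.key = 6  [terminal]
25. n17.env = "nv"  [terminal]
26. n18.fin = true  [terminal]
27. n15.wid = false  [e.fin == false]
28. n15.env = 14  [S.mk + h.key - 6]
29. n11.off = true  [S₀.wid == false]
30. n11.acc = 20  [h.key - 3]
31. n11.idx = 3  [h.key + S₁.env - 34]
32. n3.key = 26  [B.live + C.acc - 9]
33. n3.idx = "vk"  ["vk"]
34. n0.wid = true  [true]
35. n0.env = 23  [len(f.env) + 21]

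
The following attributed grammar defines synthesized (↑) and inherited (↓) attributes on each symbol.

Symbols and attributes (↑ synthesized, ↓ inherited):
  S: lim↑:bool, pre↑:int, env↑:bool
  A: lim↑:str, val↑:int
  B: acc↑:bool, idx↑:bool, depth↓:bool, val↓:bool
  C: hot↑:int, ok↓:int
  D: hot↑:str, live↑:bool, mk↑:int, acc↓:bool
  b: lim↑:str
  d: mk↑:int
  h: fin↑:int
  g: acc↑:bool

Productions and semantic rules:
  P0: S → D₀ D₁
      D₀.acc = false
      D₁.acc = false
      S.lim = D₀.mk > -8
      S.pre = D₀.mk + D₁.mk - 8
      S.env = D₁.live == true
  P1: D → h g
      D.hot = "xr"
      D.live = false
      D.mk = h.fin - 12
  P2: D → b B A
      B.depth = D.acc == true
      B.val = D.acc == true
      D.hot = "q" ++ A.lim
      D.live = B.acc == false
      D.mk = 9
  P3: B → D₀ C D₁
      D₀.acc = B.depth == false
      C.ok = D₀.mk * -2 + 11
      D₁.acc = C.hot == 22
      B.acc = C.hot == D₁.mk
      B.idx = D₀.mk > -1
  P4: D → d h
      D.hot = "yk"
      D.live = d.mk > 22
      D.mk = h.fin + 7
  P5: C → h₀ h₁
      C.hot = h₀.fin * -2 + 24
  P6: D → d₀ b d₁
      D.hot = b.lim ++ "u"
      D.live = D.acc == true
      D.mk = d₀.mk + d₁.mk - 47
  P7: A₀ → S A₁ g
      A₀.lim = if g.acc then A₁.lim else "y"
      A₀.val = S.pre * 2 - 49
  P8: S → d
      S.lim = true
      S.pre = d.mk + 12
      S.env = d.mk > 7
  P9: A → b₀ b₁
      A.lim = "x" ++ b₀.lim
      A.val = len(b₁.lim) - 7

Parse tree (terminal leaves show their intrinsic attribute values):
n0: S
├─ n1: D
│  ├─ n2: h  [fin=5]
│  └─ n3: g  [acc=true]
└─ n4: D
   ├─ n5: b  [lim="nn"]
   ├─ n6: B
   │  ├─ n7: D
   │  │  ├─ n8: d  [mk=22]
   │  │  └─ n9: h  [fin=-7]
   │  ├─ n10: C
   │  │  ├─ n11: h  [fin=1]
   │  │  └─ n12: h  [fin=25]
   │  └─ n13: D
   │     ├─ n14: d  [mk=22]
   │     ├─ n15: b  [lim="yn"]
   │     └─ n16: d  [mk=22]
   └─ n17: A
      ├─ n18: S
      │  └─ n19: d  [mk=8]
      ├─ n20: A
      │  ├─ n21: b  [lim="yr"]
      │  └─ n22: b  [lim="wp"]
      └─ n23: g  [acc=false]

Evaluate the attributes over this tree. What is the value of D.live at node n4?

true

1. n1.acc = false  [false]
2. n2.fin = 5  [terminal]
3. n3.acc = true  [terminal]
4. n1.hot = "xr"  ["xr"]
5. n1.live = false  [false]
6. n1.mk = -7  [h.fin - 12]
7. n4.acc = false  [false]
8. n5.lim = "nn"  [terminal]
9. n6.depth = false  [D.acc == true]
10. n6.val = false  [D.acc == true]
11. n7.acc = true  [B.depth == false]
12. n8.mk = 22  [terminal]
13. n9.fin = -7  [terminal]
14. n7.hot = "yk"  ["yk"]
15. n7.live = false  [d.mk > 22]
16. n7.mk = 0  [h.fin + 7]
17. n10.ok = 11  [D₀.mk * -2 + 11]
18. n11.fin = 1  [terminal]
19. n12.fin = 25  [terminal]
20. n10.hot = 22  [h₀.fin * -2 + 24]
21. n13.acc = true  [C.hot == 22]
22. n14.mk = 22  [terminal]
23. n15.lim = "yn"  [terminal]
24. n16.mk = 22  [terminal]
25. n13.hot = "ynu"  [b.lim ++ "u"]
26. n13.live = true  [D.acc == true]
27. n13.mk = -3  [d₀.mk + d₁.mk - 47]
28. n6.acc = false  [C.hot == D₁.mk]
29. n6.idx = true  [D₀.mk > -1]
30. n19.mk = 8  [terminal]
31. n18.lim = true  [true]
32. n18.pre = 20  [d.mk + 12]
33. n18.env = true  [d.mk > 7]
34. n21.lim = "yr"  [terminal]
35. n22.lim = "wp"  [terminal]
36. n20.lim = "xyr"  ["x" ++ b₀.lim]
37. n20.val = -5  [len(b₁.lim) - 7]
38. n23.acc = false  [terminal]
39. n17.lim = "y"  [if g.acc then A₁.lim else "y"]
40. n17.val = -9  [S.pre * 2 - 49]
41. n4.hot = "qy"  ["q" ++ A.lim]
42. n4.live = true  [B.acc == false]
43. n4.mk = 9  [9]
44. n0.lim = true  [D₀.mk > -8]
45. n0.pre = -6  [D₀.mk + D₁.mk - 8]
46. n0.env = true  [D₁.live == true]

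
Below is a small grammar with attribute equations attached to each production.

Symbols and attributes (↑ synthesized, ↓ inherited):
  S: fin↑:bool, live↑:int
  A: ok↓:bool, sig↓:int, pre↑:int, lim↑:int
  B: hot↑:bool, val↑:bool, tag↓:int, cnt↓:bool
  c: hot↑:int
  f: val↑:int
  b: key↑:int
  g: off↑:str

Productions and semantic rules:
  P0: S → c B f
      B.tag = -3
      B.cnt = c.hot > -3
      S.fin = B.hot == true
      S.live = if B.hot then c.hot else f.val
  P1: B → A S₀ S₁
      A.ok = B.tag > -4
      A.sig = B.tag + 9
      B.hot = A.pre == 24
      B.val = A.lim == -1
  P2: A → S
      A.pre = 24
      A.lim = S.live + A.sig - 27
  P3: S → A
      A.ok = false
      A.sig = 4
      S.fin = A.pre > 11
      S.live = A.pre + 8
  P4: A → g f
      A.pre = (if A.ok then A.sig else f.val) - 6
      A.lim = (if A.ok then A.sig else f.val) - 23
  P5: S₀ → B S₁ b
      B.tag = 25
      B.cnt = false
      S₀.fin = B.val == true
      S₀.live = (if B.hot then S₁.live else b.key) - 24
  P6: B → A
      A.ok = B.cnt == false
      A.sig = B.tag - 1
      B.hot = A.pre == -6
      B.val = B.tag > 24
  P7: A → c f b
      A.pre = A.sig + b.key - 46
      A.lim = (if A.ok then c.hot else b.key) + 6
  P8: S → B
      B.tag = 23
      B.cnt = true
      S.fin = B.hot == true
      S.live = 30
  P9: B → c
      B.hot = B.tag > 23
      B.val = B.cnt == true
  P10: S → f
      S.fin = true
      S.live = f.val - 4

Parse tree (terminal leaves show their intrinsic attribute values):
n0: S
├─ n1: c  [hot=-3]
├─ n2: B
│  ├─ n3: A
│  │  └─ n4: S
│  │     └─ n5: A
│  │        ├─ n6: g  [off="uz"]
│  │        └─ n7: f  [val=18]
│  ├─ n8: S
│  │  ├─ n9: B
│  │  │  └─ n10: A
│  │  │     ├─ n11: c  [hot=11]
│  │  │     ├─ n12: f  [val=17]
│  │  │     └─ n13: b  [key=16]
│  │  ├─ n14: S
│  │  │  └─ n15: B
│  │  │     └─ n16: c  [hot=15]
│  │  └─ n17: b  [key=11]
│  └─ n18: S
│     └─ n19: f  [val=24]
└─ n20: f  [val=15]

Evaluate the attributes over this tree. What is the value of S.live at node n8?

6

1. n1.hot = -3  [terminal]
2. n2.tag = -3  [-3]
3. n2.cnt = false  [c.hot > -3]
4. n3.ok = true  [B.tag > -4]
5. n3.sig = 6  [B.tag + 9]
6. n5.ok = false  [false]
7. n5.sig = 4  [4]
8. n6.off = "uz"  [terminal]
9. n7.val = 18  [terminal]
10. n5.pre = 12  [(if A.ok then A.sig else f.val) - 6]
11. n5.lim = -5  [(if A.ok then A.sig else f.val) - 23]
12. n4.fin = true  [A.pre > 11]
13. n4.live = 20  [A.pre + 8]
14. n3.pre = 24  [24]
15. n3.lim = -1  [S.live + A.sig - 27]
16. n9.tag = 25  [25]
17. n9.cnt = false  [false]
18. n10.ok = true  [B.cnt == false]
19. n10.sig = 24  [B.tag - 1]
20. n11.hot = 11  [terminal]
21. n12.val = 17  [terminal]
22. n13.key = 16  [terminal]
23. n10.pre = -6  [A.sig + b.key - 46]
24. n10.lim = 17  [(if A.ok then c.hot else b.key) + 6]
25. n9.hot = true  [A.pre == -6]
26. n9.val = true  [B.tag > 24]
27. n15.tag = 23  [23]
28. n15.cnt = true  [true]
29. n16.hot = 15  [terminal]
30. n15.hot = false  [B.tag > 23]
31. n15.val = true  [B.cnt == true]
32. n14.fin = false  [B.hot == true]
33. n14.live = 30  [30]
34. n17.key = 11  [terminal]
35. n8.fin = true  [B.val == true]
36. n8.live = 6  [(if B.hot then S₁.live else b.key) - 24]
37. n19.val = 24  [terminal]
38. n18.fin = true  [true]
39. n18.live = 20  [f.val - 4]
40. n2.hot = true  [A.pre == 24]
41. n2.val = true  [A.lim == -1]
42. n20.val = 15  [terminal]
43. n0.fin = true  [B.hot == true]
44. n0.live = -3  [if B.hot then c.hot else f.val]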